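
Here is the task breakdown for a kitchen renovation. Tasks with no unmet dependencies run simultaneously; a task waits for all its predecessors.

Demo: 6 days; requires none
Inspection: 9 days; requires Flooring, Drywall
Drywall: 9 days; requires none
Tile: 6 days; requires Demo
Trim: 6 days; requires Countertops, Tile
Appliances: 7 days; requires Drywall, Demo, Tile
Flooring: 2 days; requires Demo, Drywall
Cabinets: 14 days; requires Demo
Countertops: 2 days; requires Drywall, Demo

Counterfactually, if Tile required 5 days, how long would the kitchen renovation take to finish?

20

As given, the longest chain is Demo→Cabinets = 6+14 = 20, so the finish is 20 days.
Tile is off the critical path — its longest chain is 19 days, giving 1 of slack.
That remains the longest chain; total 20 days.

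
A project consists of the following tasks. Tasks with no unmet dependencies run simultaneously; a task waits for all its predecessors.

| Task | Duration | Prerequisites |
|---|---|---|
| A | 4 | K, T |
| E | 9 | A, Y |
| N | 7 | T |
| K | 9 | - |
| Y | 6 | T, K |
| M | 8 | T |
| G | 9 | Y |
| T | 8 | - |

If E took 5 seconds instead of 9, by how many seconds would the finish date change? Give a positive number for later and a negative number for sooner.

0

As given, the longest chain is K→Y→E = 9+6+9 = 24, so the finish is 24 seconds.
E is on the critical path; changing it to 5 makes that path 20 seconds.
The binding chain switches to K→Y→G = 9+6+9 = 24; finish 24 seconds.
Change in finish: 24 − 24 = +0 seconds.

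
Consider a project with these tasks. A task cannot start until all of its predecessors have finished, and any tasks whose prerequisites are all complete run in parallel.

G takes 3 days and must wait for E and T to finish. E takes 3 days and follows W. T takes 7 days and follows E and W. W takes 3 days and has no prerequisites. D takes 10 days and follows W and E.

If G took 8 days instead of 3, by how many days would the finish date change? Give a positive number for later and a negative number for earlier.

The binding path is W→E→T→G = 3+3+7+3 = 16; finish at 16 days.
G lies on that path, so at 8 days the path becomes 21 days.
That remains the longest chain; total 21 days.
Change in finish: 21 − 16 = +5 days.

5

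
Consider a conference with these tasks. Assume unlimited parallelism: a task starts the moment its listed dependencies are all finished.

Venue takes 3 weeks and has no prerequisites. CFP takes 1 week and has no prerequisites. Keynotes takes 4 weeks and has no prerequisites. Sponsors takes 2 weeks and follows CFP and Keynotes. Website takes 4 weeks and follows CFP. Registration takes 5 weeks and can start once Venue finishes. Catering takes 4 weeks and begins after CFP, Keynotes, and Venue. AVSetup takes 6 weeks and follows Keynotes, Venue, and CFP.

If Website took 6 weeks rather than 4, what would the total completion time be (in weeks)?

10

Actual critical path: Keynotes→AVSetup = 4+6 = 10 ⇒ 10 weeks.
Website has 5 weeks of float (longest path through it is 5).
That remains the longest chain; total 10 weeks.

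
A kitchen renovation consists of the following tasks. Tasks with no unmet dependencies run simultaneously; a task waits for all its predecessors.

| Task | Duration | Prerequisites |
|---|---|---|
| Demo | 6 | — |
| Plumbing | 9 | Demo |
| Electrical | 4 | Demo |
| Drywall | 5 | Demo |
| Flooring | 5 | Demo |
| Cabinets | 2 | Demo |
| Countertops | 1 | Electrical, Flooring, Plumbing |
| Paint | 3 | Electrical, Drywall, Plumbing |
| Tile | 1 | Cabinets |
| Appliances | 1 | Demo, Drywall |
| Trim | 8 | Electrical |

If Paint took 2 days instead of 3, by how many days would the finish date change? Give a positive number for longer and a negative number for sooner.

0

The binding path is Demo→Plumbing→Paint = 6+9+3 = 18; finish at 18 days.
Paint lies on that path, so at 2 days the path becomes 17 days.
Now Demo→Electrical→Trim = 6+4+8 = 18 is longest, so the finish becomes 18 days.
Change in finish: 18 − 18 = +0 days.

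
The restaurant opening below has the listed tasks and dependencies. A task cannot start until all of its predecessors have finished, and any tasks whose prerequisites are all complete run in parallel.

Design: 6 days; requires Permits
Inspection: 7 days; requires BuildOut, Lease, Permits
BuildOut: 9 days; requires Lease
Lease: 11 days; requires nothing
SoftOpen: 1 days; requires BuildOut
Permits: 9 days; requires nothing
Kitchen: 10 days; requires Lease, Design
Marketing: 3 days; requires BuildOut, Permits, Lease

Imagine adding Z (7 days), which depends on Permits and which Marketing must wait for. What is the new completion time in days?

Originally the project takes 27 days.
With Z inserted, Marketing now waits for max(BuildOut, Permits, Lease, Z).
New critical path: Lease→BuildOut→Inspection = 11+9+7 = 27 ⇒ 27 days.

27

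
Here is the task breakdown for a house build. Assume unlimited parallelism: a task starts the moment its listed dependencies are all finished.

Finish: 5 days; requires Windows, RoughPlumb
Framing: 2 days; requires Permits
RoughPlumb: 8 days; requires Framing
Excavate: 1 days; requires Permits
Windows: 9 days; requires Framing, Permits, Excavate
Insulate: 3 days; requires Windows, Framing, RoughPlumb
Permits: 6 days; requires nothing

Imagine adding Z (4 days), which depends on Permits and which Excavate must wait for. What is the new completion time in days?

25

Originally the house build takes 22 days.
With Z inserted, Excavate now waits for max(Permits, Z).
New critical path: Permits→Z→Excavate→Windows→Finish = 6+4+1+9+5 = 25 ⇒ 25 days.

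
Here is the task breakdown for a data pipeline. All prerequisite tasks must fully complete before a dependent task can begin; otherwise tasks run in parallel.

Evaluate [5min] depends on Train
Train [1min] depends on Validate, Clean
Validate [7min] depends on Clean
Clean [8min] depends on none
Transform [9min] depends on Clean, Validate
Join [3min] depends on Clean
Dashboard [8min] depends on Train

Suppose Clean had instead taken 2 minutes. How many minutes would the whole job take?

As given, the longest chain is Clean→Validate→Transform = 8+7+9 = 24, so the finish is 24 minutes.
Since Clean is critical, the -6 change carries straight to that chain (now 18 minutes).
The critical path is still Clean→Validate→Transform; finish is now 18 minutes.

18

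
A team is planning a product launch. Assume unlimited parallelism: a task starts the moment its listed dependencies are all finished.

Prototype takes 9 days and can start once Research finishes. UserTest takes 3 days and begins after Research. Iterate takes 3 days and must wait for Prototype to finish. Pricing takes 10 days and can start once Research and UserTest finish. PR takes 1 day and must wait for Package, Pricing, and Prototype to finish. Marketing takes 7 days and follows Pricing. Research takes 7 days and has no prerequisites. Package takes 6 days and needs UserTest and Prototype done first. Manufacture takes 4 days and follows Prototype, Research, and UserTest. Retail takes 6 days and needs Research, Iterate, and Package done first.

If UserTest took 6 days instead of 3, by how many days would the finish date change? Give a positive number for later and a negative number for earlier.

2

Actual critical path: Research→Prototype→Package→Retail = 7+9+6+6 = 28 ⇒ 28 days.
The longest path through UserTest is only 27 days, so UserTest has float 1.
Now Research→UserTest→Pricing→Marketing = 7+6+10+7 = 30 is longest, so the finish becomes 30 days.
Change in finish: 30 − 28 = +2 days.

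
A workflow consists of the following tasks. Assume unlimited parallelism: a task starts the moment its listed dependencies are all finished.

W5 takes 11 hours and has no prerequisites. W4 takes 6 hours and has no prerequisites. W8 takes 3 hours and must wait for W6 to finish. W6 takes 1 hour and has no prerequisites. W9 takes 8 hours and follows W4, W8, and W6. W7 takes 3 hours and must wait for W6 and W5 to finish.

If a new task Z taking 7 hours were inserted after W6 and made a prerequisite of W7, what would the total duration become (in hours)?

Originally the project takes 14 hours.
With Z inserted, W7 now waits for max(W6, W5, Z).
New critical path: W4→W9 = 6+8 = 14 ⇒ 14 hours.

14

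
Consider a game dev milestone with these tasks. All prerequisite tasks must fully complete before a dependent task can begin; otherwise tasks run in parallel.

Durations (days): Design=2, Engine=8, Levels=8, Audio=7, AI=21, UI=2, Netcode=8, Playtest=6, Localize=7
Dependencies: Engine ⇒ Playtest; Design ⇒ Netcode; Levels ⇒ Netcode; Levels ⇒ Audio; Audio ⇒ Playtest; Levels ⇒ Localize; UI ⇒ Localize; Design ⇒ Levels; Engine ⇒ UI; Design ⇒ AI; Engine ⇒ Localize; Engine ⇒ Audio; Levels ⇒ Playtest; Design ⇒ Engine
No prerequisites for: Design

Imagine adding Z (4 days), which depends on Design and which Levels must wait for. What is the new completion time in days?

27

Originally the schedule takes 23 days.
With Z inserted, Levels now waits for max(Design, Z).
New critical path: Design→Z→Levels→Audio→Playtest = 2+4+8+7+6 = 27 ⇒ 27 days.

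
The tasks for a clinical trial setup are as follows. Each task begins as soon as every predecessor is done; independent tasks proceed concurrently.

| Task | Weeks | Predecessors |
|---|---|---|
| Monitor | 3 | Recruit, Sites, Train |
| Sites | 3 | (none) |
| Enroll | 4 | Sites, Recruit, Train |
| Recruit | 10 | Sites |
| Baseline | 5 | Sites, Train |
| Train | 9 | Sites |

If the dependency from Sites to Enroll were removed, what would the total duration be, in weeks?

17

Before: longest chain Sites→Recruit→Enroll = 3+10+4 = 17, finish 17.
Dropping Sites→Enroll doesn't change Enroll's earliest start (13); another predecessor still binds.
The longest chain is now Sites→Recruit→Enroll = 3+10+4 = 17, so the schedule takes 17 weeks.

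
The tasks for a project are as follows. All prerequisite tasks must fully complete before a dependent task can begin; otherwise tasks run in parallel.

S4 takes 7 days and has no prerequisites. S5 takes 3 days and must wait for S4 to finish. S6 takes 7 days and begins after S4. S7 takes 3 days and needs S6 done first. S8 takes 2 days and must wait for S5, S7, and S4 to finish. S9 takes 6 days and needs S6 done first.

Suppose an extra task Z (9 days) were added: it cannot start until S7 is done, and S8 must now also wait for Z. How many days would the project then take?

Originally the project takes 20 days.
With Z inserted, S8 now waits for max(S5, S7, S4, Z).
New critical path: S4→S6→S7→Z→S8 = 7+7+3+9+2 = 28 ⇒ 28 days.

28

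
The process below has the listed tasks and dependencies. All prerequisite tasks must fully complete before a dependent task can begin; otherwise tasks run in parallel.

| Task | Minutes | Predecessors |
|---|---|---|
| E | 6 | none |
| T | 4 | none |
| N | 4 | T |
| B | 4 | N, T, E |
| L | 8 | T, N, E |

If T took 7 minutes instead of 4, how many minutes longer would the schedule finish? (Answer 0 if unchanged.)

3

The binding path is T→N→L = 4+4+8 = 16; finish at 16 minutes.
Since T is critical, the +3 change carries straight to that chain (now 19 minutes).
The critical path is still T→N→L; finish is now 19 minutes.
Change in finish: 19 − 16 = +3 minutes.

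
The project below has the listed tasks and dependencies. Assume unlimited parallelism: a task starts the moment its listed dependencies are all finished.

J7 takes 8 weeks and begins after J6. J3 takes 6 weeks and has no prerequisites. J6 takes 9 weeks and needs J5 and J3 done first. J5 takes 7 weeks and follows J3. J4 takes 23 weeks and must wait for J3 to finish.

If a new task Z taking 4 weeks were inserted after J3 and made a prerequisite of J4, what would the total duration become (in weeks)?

33

Originally the project takes 30 weeks.
With Z inserted, J4 now waits for max(J3, Z).
New critical path: J3→Z→J4 = 6+4+23 = 33 ⇒ 33 weeks.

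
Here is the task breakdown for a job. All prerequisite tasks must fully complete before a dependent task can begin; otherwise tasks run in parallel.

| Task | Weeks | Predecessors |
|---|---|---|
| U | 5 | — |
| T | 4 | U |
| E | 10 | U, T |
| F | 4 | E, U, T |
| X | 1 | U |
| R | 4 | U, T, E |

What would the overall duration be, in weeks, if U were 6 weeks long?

Critical path before the change: U→T→E→F = 5+4+10+4 = 23 giving 23 weeks.
U lies on that path, so at 6 weeks the path becomes 24 weeks.
The critical path is still U→T→E→F; finish is now 24 weeks.

24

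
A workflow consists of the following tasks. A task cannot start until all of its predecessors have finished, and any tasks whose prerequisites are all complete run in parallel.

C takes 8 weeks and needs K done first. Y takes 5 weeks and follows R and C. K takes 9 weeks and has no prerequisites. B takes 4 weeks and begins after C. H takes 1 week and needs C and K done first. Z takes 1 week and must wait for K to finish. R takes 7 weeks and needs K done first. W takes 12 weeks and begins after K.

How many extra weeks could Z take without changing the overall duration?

12

K→C→Y = 9+8+5 = 22 sets the makespan at 22 weeks.
Longest path through Z: 10 weeks (earliest finish 10, latest finish 22).
Slack of Z = 21 − 9 = 12 weeks.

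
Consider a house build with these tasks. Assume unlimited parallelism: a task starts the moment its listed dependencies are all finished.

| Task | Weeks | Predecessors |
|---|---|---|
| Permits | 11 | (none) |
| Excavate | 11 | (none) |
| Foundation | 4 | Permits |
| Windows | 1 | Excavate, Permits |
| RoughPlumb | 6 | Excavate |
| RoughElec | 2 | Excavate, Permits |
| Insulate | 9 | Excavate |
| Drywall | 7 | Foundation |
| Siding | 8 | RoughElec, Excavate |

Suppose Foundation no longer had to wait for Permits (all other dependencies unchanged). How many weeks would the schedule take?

With the dependency in place, Permits→Foundation→Drywall = 11+4+7 = 22 sets the finish at 22 weeks.
Without Permits→Foundation, Foundation's earliest start moves from 11 to 0.
The longest chain is now Permits→RoughElec→Siding = 11+2+8 = 21, so the schedule takes 21 weeks.

21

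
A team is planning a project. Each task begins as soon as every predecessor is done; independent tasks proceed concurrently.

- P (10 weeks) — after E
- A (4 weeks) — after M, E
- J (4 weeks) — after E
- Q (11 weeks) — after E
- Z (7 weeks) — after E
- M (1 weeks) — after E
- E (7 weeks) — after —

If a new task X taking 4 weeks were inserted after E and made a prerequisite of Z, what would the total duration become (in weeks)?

Originally the project takes 18 weeks.
With X inserted, Z now waits for max(E, X).
New critical path: E→X→Z = 7+4+7 = 18 ⇒ 18 weeks.

18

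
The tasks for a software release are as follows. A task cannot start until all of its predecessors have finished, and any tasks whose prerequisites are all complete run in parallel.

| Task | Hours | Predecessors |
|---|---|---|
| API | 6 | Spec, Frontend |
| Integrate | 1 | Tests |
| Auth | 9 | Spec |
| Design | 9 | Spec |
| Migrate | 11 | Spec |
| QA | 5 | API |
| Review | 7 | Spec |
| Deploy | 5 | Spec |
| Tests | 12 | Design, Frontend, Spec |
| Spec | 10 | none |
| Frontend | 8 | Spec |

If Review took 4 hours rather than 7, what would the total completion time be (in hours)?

The binding path is Spec→Design→Tests→Integrate = 10+9+12+1 = 32; finish at 32 hours.
The longest path through Review is only 17 hours, so Review has float 15.
No other chain overtakes it, so the finish is 32 hours.

32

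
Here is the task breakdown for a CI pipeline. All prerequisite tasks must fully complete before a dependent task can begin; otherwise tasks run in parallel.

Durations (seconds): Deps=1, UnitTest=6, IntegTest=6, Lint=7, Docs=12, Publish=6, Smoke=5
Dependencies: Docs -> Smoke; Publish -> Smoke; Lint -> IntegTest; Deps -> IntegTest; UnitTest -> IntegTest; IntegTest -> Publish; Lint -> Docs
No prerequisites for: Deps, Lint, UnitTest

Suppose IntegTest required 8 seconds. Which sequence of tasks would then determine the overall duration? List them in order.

Lint, IntegTest, Publish, Smoke

As given, the longest chain is Lint→IntegTest→Publish→Smoke = 7+6+6+5 = 24, so the finish is 24 seconds.
Since IntegTest is critical, the +2 change carries straight to that chain (now 26 seconds).
That remains the longest chain; total 26 seconds.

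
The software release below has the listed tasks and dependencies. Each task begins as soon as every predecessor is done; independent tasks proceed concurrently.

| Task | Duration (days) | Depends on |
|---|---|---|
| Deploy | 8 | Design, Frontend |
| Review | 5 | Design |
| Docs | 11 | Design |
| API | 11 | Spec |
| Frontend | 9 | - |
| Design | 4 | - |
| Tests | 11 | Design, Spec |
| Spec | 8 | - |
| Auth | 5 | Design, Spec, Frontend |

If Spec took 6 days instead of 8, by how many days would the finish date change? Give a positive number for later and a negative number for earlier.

-2

As given, the longest chain is Spec→API = 8+11 = 19, so the finish is 19 days.
Spec lies on that path, so at 6 days the path becomes 17 days.
That remains the longest chain; total 17 days.
Change in finish: 17 − 19 = -2 days.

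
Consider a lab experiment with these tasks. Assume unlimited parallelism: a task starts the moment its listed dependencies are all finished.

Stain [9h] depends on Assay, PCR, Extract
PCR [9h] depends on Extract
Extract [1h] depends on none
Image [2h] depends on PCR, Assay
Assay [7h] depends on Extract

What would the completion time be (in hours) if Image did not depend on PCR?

Original critical path: Extract→PCR→Stain = 1+9+9 = 19 ⇒ 19 hours.
Without PCR→Image, Image's earliest start moves from 10 to 8.
New critical path: Extract→PCR→Stain = 1+9+9 = 19 ⇒ 19 hours.

19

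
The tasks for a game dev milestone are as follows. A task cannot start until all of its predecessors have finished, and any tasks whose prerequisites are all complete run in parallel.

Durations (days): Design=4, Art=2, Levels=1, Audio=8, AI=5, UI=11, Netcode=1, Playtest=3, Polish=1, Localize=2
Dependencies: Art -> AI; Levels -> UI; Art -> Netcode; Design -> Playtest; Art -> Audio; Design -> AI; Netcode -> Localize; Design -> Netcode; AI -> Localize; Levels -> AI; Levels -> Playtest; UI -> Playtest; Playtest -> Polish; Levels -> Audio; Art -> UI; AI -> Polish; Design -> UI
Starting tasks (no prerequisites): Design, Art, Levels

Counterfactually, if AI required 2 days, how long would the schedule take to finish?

19

Critical path before the change: Design→UI→Playtest→Polish = 4+11+3+1 = 19 giving 19 days.
The longest path through AI is only 11 days, so AI has float 8.
That remains the longest chain; total 19 days.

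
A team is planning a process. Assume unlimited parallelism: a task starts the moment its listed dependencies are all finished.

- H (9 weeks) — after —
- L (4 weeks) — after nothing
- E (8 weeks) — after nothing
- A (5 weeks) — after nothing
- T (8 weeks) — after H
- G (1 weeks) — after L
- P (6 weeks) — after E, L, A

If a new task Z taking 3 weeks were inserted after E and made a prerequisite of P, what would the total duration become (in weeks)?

17

Originally the plan takes 17 weeks.
With Z inserted, P now waits for max(E, L, A, Z).
New critical path: H→T = 9+8 = 17 ⇒ 17 weeks.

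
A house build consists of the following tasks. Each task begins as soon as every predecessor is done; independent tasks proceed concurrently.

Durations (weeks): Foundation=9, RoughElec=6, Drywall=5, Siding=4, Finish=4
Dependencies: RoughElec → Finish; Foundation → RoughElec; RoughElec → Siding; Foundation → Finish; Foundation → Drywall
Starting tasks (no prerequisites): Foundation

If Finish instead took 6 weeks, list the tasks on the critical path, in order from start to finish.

Foundation, RoughElec, Finish

Actual critical path: Foundation→RoughElec→Finish = 9+6+4 = 19 ⇒ 19 weeks.
Since Finish is critical, the +2 change carries straight to that chain (now 21 weeks).
The critical path is still Foundation→RoughElec→Finish; finish is now 21 weeks.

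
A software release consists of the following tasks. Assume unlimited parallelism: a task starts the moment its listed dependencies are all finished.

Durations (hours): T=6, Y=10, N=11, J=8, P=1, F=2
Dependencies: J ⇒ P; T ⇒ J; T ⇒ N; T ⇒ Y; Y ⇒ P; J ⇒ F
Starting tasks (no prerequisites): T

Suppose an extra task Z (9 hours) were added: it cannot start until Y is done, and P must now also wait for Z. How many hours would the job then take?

Originally the job takes 17 hours.
With Z inserted, P now waits for max(Y, J, Z).
New critical path: T→Y→Z→P = 6+10+9+1 = 26 ⇒ 26 hours.

26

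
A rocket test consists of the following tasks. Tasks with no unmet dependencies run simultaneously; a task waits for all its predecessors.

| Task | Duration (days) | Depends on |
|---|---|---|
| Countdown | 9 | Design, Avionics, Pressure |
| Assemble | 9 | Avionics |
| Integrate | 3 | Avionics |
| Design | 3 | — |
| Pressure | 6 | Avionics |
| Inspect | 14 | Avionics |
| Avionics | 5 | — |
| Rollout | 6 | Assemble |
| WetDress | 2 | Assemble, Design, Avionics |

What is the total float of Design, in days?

8

Avionics→Assemble→Rollout = 5+9+6 = 20 sets the makespan at 20 days.
Longest path through Design: 12 days (earliest finish 3, latest finish 11).
Slack of Design = 8 − 0 = 8 days.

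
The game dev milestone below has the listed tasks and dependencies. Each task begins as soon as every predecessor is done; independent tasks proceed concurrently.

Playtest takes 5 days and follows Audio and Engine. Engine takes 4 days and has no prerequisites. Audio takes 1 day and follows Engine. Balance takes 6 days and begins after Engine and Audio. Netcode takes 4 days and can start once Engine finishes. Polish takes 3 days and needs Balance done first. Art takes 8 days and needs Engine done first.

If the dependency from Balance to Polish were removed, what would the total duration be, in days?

12

Original critical path: Engine→Audio→Balance→Polish = 4+1+6+3 = 14 ⇒ 14 days.
Without Balance→Polish, Polish's earliest start moves from 11 to 0.
New critical path: Engine→Art = 4+8 = 12 ⇒ 12 days.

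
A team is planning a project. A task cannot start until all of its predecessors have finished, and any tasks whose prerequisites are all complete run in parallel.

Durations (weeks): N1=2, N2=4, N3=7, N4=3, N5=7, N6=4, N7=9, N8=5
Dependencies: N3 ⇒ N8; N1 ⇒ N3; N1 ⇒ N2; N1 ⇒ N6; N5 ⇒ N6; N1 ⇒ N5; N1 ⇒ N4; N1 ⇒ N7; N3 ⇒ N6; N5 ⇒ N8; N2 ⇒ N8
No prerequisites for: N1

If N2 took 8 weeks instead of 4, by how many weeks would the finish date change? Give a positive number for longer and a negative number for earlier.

1

Actual critical path: N1→N3→N8 = 2+7+5 = 14 ⇒ 14 weeks.
N2 is off the critical path — its longest chain is 11 weeks, giving 3 of slack.
Now N1→N2→N8 = 2+8+5 = 15 is longest, so the finish becomes 15 weeks.
Change in finish: 15 − 14 = +1 weeks.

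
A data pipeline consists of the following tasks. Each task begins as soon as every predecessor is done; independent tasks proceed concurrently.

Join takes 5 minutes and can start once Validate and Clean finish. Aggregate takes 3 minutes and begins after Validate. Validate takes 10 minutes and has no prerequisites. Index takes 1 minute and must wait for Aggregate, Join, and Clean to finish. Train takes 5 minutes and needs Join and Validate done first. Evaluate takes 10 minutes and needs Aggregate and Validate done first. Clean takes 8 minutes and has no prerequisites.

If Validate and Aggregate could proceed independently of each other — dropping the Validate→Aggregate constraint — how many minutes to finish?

With the dependency in place, Validate→Aggregate→Evaluate = 10+3+10 = 23 sets the finish at 23 minutes.
Without Validate→Aggregate, Aggregate's earliest start moves from 10 to 0.
After: Validate→Join→Train = 10+5+5 = 20 → 20 minutes.

20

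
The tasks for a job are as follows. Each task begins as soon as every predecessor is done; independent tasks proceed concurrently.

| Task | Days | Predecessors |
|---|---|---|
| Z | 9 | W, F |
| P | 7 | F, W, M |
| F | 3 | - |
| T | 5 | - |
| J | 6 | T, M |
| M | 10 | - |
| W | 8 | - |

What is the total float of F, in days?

M→P = 10+7 = 17 sets the makespan at 17 days.
F finishes as early as 3 and must finish by 8.
So F can slip 8 − 3 = 5 days.

5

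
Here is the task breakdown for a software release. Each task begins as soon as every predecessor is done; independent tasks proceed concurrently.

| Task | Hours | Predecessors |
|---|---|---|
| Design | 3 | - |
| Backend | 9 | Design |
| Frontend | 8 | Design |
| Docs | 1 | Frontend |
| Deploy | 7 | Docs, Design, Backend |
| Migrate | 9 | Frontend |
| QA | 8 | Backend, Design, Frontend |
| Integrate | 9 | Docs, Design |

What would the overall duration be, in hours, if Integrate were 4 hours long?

20

The binding path is Design→Frontend→Docs→Integrate = 3+8+1+9 = 21; finish at 21 hours.
Since Integrate is critical, the -5 change carries straight to that chain (now 16 hours).
New critical path: Design→Backend→QA = 3+9+8 = 20 ⇒ 20 hours.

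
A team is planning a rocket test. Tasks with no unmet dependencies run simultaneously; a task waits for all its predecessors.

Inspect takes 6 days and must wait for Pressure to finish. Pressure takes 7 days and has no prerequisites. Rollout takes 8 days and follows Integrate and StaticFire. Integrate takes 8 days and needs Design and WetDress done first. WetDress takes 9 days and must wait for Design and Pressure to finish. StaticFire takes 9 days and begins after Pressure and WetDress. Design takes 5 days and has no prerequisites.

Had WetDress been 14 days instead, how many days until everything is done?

38

As given, the longest chain is Pressure→WetDress→StaticFire→Rollout = 7+9+9+8 = 33, so the finish is 33 days.
WetDress is on the critical path; changing it to 14 makes that path 38 days.
No other chain overtakes it, so the finish is 38 days.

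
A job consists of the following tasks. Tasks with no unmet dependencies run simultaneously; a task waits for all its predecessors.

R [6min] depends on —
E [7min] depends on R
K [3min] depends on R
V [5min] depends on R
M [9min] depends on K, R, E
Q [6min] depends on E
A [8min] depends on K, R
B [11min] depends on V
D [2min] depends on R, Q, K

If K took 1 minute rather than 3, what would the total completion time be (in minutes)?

22

The binding path is R→E→M = 6+7+9 = 22; finish at 22 minutes.
The longest path through K is only 18 minutes, so K has float 4.
That remains the longest chain; total 22 minutes.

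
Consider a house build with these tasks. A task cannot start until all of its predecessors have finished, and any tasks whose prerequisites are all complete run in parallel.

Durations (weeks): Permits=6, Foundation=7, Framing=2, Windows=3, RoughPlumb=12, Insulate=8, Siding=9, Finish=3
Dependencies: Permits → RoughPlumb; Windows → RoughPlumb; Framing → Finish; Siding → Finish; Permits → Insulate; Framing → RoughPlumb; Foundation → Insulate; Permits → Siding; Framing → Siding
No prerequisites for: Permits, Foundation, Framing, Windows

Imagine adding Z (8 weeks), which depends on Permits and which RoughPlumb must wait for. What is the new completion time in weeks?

26

Originally the schedule takes 18 weeks.
With Z inserted, RoughPlumb now waits for max(Framing, Permits, Windows, Z).
New critical path: Permits→Z→RoughPlumb = 6+8+12 = 26 ⇒ 26 weeks.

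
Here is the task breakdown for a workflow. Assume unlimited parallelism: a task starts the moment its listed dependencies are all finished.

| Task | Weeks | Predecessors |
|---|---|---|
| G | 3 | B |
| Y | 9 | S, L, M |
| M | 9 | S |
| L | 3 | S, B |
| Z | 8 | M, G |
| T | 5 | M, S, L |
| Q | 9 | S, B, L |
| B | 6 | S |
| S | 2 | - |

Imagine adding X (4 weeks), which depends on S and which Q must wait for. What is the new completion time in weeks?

20

Originally the workflow takes 20 weeks.
With X inserted, Q now waits for max(S, B, L, X).
New critical path: S→B→L→Q = 2+6+3+9 = 20 ⇒ 20 weeks.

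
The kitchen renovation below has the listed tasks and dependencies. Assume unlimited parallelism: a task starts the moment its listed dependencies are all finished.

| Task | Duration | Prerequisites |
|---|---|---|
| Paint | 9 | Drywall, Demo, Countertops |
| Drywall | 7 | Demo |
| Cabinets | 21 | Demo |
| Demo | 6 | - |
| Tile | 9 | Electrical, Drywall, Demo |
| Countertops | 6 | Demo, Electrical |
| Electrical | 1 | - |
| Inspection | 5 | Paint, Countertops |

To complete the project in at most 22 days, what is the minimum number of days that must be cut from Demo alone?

Current finish: 27 days; target: 22.
Demo is on every critical path, so each day cut from Demo cuts the finish by one (this holds down to a finish of 22).
Need 27 − 22 = 5 days off Demo → Demo becomes 1 day, finish becomes 22.

5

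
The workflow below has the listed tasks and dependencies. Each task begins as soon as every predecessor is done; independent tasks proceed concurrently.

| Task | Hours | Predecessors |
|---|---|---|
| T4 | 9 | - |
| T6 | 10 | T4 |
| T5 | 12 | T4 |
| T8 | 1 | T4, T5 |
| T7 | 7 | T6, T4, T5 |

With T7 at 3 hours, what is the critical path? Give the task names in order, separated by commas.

As given, the longest chain is T4→T5→T7 = 9+12+7 = 28, so the finish is 28 hours.
Since T7 is critical, the -4 change carries straight to that chain (now 24 hours).
That remains the longest chain; total 24 hours.

T4, T5, T7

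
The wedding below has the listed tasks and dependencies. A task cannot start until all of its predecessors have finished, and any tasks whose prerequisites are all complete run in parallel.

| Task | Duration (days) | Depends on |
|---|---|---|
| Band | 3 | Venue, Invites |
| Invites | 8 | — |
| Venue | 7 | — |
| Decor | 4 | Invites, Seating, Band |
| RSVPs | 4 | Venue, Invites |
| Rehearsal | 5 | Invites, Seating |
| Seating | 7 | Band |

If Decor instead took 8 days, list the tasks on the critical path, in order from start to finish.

Invites, Band, Seating, Decor

The binding path is Invites→Band→Seating→Rehearsal = 8+3+7+5 = 23; finish at 23 days.
The longest path through Decor is only 22 days, so Decor has float 1.
New critical path: Invites→Band→Seating→Decor = 8+3+7+8 = 26 ⇒ 26 days.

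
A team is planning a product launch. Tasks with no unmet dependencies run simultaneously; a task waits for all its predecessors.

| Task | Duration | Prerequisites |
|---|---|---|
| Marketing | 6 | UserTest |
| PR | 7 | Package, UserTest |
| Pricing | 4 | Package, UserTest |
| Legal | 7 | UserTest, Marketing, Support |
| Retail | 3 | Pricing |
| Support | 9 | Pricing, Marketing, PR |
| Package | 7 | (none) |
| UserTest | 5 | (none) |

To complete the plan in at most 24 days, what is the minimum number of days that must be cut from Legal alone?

6

Current finish: 30 days; target: 24.
Legal is on every critical path, so each day cut from Legal cuts the finish by one (this holds down to a finish of 24).
Need 30 − 24 = 6 days off Legal → Legal becomes 1 day, finish becomes 24.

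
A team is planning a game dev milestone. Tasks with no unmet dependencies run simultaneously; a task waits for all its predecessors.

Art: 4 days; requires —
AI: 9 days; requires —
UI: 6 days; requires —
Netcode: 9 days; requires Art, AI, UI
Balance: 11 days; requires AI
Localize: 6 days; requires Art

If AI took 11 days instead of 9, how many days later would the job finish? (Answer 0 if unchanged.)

2

The binding path is AI→Balance = 9+11 = 20; finish at 20 days.
Since AI is critical, the +2 change carries straight to that chain (now 22 days).
The critical path is still AI→Balance; finish is now 22 days.
Change in finish: 22 − 20 = +2 days.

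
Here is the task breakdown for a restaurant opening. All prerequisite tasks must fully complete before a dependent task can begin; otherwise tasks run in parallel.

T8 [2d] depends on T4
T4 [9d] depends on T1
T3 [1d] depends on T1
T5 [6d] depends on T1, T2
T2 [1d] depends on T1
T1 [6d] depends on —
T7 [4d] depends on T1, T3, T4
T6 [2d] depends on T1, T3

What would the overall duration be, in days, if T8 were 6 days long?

21

The binding path is T1→T4→T7 = 6+9+4 = 19; finish at 19 days.
T8 is off the critical path — its longest chain is 17 days, giving 2 of slack.
The binding chain switches to T1→T4→T8 = 6+9+6 = 21; finish 21 days.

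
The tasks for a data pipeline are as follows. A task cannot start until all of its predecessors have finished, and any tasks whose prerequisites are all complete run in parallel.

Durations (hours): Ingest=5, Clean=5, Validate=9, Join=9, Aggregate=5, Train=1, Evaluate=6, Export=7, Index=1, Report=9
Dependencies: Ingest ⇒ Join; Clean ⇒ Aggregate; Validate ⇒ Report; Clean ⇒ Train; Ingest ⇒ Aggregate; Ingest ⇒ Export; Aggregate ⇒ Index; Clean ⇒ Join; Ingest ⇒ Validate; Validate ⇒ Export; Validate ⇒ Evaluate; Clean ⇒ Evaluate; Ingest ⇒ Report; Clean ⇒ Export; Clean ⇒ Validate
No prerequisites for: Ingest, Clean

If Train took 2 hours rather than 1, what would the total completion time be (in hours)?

23

Critical path before the change: Ingest→Validate→Report = 5+9+9 = 23 giving 23 hours.
Train has 17 hours of float (longest path through it is 6).
No other chain overtakes it, so the finish is 23 hours.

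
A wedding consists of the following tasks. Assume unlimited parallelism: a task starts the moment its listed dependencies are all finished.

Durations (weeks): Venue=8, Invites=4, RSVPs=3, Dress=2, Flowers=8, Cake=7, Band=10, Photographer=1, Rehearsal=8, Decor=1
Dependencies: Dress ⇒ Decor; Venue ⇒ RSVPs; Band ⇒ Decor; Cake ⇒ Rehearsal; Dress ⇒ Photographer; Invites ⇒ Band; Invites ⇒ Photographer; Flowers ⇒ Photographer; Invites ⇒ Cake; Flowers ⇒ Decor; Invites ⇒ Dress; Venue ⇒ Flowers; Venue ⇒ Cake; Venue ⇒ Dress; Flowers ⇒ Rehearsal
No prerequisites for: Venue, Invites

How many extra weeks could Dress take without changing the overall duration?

13

The longest chain is Venue→Flowers→Rehearsal = 8+8+8 = 24; overall finish 24 weeks.
The longest chain containing Dress totals 11 weeks.
Float = 24 − 11 = 13.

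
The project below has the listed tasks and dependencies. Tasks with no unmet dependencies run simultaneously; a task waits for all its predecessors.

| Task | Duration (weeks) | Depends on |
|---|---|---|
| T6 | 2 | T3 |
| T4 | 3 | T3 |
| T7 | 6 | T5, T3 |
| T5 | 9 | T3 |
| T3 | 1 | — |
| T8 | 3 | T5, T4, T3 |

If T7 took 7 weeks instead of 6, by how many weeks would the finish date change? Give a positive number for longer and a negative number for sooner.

Critical path before the change: T3→T5→T7 = 1+9+6 = 16 giving 16 weeks.
Since T7 is critical, the +1 change carries straight to that chain (now 17 weeks).
That remains the longest chain; total 17 weeks.
Change in finish: 17 − 16 = +1 weeks.

1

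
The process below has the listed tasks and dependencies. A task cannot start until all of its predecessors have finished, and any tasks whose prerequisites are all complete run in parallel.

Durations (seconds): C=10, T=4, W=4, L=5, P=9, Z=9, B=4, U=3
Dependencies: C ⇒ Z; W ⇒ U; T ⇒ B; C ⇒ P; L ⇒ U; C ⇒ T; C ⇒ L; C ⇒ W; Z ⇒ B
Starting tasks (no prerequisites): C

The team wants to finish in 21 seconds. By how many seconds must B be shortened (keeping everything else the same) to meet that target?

2

Current finish: 23 seconds; target: 21.
B is on every critical path, so each second cut from B cuts the finish by one (this holds down to a finish of 20).
Need 23 − 21 = 2 seconds off B → B becomes 2 seconds, finish becomes 21.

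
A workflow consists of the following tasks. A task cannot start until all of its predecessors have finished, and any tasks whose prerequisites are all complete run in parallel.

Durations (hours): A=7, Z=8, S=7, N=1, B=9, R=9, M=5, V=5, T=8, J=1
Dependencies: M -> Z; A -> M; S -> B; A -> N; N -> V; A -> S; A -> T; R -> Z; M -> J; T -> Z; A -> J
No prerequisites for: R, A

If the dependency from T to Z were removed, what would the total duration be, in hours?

Before: longest chain A→S→B = 7+7+9 = 23, finish 23.
Without T→Z, Z's earliest start moves from 15 to 12.
New critical path: A→S→B = 7+7+9 = 23 ⇒ 23 hours.

23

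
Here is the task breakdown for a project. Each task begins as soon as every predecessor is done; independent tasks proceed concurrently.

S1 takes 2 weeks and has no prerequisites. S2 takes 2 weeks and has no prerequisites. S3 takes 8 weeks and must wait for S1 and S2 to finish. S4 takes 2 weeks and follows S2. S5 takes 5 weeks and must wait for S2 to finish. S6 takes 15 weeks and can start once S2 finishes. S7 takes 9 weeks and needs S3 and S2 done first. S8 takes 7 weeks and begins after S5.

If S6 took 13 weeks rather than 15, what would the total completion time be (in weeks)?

19

Critical path before the change: S1→S3→S7 = 2+8+9 = 19 giving 19 weeks.
S6 has 2 weeks of float (longest path through it is 17).
The critical path is still S1→S3→S7; finish is now 19 weeks.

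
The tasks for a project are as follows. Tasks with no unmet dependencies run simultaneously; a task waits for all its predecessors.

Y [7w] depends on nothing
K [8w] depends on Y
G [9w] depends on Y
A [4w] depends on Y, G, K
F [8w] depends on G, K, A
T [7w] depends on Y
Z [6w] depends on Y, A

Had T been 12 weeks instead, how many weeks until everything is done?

28

The binding path is Y→G→A→F = 7+9+4+8 = 28; finish at 28 weeks.
The longest path through T is only 14 weeks, so T has float 14.
The critical path is still Y→G→A→F; finish is now 28 weeks.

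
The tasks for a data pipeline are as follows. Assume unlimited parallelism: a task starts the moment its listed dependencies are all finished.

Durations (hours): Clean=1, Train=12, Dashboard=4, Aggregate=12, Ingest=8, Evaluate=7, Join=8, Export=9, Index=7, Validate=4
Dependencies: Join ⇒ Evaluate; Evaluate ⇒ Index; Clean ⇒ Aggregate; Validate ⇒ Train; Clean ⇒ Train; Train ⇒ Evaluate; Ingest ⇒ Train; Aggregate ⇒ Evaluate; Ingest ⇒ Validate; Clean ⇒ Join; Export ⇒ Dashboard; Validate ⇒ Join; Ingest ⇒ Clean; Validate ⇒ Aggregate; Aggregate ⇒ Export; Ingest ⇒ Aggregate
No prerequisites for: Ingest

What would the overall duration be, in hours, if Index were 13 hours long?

44

Baseline: Ingest→Validate→Aggregate→Evaluate→Index = 8+4+12+7+7 = 38 → 38 hours.
Since Index is critical, the +6 change carries straight to that chain (now 44 hours).
The critical path is still Ingest→Validate→Aggregate→Evaluate→Index; finish is now 44 hours.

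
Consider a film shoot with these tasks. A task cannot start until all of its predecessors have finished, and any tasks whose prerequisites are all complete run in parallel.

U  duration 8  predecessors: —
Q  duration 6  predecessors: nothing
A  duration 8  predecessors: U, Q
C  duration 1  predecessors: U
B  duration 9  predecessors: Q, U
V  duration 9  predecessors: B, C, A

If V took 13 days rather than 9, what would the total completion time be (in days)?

As given, the longest chain is U→B→V = 8+9+9 = 26, so the finish is 26 days.
Since V is critical, the +4 change carries straight to that chain (now 30 days).
The critical path is still U→B→V; finish is now 30 days.

30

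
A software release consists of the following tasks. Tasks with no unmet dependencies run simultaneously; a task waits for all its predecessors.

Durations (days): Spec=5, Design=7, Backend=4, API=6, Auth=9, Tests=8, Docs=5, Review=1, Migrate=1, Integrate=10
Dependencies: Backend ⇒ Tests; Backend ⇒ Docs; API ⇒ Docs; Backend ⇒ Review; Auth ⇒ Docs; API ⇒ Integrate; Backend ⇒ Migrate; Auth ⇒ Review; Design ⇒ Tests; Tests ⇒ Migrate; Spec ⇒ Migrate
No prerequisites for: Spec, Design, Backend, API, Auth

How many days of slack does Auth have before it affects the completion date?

2

Design→Tests→Migrate = 7+8+1 = 16 sets the makespan at 16 days.
The longest chain containing Auth totals 14 days.
So Auth can slip 11 − 9 = 2 days.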